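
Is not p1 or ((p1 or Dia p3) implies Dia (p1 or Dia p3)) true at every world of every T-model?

Tableau for the negation not (not p1 or ((p1 or Dia p3) implies Dia (p1 or Dia p3))):
1. not (not p1 or ((p1 or Dia p3) implies Dia (p1 or Dia p3))), 0
2. p1, 0
3. not ((p1 or Dia p3) implies Dia (p1 or Dia p3)), 0
4. p1 or Dia p3, 0
5. not Dia (p1 or Dia p3), 0
6. not (p1 or Dia p3), 0
7. not p1, 0
8. not Dia p3, 0
Accessibility: 0R0
Branch closes: p1 and not p1 both at 0.
Every branch of the negation's tableau closes; the branch above is one of them.

Yes, valid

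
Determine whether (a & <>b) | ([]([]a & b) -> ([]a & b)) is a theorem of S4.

Valid

Tableau for the negation ~((a & <>b) | ([]([]a & b) -> ([]a & b))):
1. ~((a & <>b) | ([]([]a & b) -> ([]a & b))), 0
2. ~(a & <>b), 0
3. ~([]([]a & b) -> ([]a & b)), 0
4. []([]a & b), 0
5. ~([]a & b), 0
6. []a & b, 0
7. []a, 0
8. b, 0
9. a, 0
10. ~<>b, 0
11. ~b, 0
Accessibility: 0R0
Branch closes: b and ~b both at 0.
Every branch of the negation's tableau closes; the branch above is one of them.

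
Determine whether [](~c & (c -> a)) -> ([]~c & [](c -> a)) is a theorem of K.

Valid

Tableau for the negation ~([](~c & (c -> a)) -> ([]~c & [](c -> a))):
1. ~([](~c & (c -> a)) -> ([]~c & [](c -> a))), w0
2. [](~c & (c -> a)), w0   [~->-rule on 1]
3. ~([]~c & [](c -> a)), w0   [~->-rule on 1]
4. ~[](c -> a), w0   [~&-rule on 3 (branches; this branch)]
5. ~(c -> a), w1   [~[]-rule on 4: fresh world w1, w0Rw1]
6. c, w1   [~->-rule on 5]
7. ~a, w1   [~->-rule on 5]
8. ~c & (c -> a), w1   [[]-rule on 2 via w0Rw1]
9. ~c, w1   [&-rule on 8]
10. c -> a, w1   [&-rule on 8]
Accessibility: w0Rw1
Branch closes: c and ~c both at w1.
Every branch of the negation's tableau closes; the branch above is one of them.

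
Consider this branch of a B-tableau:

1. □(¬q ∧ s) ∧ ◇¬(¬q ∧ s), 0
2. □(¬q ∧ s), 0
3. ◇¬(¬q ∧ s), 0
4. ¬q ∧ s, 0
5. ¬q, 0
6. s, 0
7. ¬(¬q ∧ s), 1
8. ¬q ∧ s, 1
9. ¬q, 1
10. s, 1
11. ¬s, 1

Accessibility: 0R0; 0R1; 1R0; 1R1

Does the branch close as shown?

Closed

Both s and ¬s appear at 1.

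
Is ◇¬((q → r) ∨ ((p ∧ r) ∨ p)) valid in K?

Tableau for the negation ¬◇¬((q → r) ∨ ((p ∧ r) ∨ p)):
1. ¬◇¬((q → r) ∨ ((p ∧ r) ∨ p)), 0
The negation has an open branch (countermodel exists).

No, not valid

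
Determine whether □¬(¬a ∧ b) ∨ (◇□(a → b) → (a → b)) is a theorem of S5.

Tableau for the negation ¬(□¬(¬a ∧ b) ∨ (◇□(a → b) → (a → b))):
1. ¬(□¬(¬a ∧ b) ∨ (◇□(a → b) → (a → b))), 0
2. ¬□¬(¬a ∧ b), 0
3. ¬(◇□(a → b) → (a → b)), 0
4. ◇□(a → b), 0
5. ¬(a → b), 0
6. a, 0
7. ¬b, 0
8. ¬a ∧ b, 1
9. ¬a, 1
10. b, 1
11. □(a → b), 2
12. a → b, 0
13. a → b, 1
14. a → b, 2
15. b, 0
Accessibility: 0R0, 0R1, 0R2, 1R0, 1R1, 1R2, 2R0, 2R1, 2R2
Branch closes: b and ¬b both at 0.
Every branch of the negation's tableau closes; the branch above is one of them.

Yes, valid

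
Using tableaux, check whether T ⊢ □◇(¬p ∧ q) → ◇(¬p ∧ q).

Tableau for the negation ¬(□◇(¬p ∧ q) → ◇(¬p ∧ q)):
1. ¬(□◇(¬p ∧ q) → ◇(¬p ∧ q)), w0
2. □◇(¬p ∧ q), w0   [¬→-rule on 1]
3. ¬◇(¬p ∧ q), w0   [¬→-rule on 1]
4. ◇(¬p ∧ q), w0   [□-rule on 2 via w0Rw0]
5. ¬(¬p ∧ q), w0   [¬◇-rule on 3 via w0Rw0]
6. ¬q, w0   [¬∧-rule on 5 (branches; this branch)]
7. ¬p ∧ q, w1   [◇-rule on 4: fresh world w1, w0Rw1]
8. ¬p, w1   [∧-rule on 7]
9. q, w1   [∧-rule on 7]
10. ◇(¬p ∧ q), w1   [□-rule on 2 via w0Rw1]
11. ¬(¬p ∧ q), w1   [¬◇-rule on 3 via w0Rw1]
12. ¬q, w1   [¬∧-rule on 11 (branches; this branch)]
Accessibility: w0Rw0, w0Rw1, w1Rw1
Branch closes: q and ¬q both at w1.
Every branch of the negation's tableau closes; the branch above is one of them.

Valid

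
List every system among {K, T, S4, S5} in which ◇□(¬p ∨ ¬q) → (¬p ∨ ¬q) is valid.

S5-tableau for the negation ¬(◇□(¬p ∨ ¬q) → (¬p ∨ ¬q)):
1. ¬(◇□(¬p ∨ ¬q) → (¬p ∨ ¬q)), w0
2. ◇□(¬p ∨ ¬q), w0
3. ¬(¬p ∨ ¬q), w0
4. p, w0
5. q, w0
6. □(¬p ∨ ¬q), w1
7. ¬p ∨ ¬q, w0
8. ¬p ∨ ¬q, w1
9. ¬q, w0
Accessibility: w0Rw0, w0Rw1, w1Rw0, w1Rw1
Branch closes: q and ¬q both at w0.
Every branch closes (one shown): valid in S5.
S4-tableau for the negation ¬(◇□(¬p ∨ ¬q) → (¬p ∨ ¬q)):
1. ¬(◇□(¬p ∨ ¬q) → (¬p ∨ ¬q)), w0
2. ◇□(¬p ∨ ¬q), w0
3. ¬(¬p ∨ ¬q), w0
4. p, w0
5. q, w0
6. □(¬p ∨ ¬q), w1
7. ¬p ∨ ¬q, w1
8. ¬q, w1
Accessibility: w0Rw0, w0Rw1, w1Rw1
Complete open branch: countermodel on an S4-frame, so not valid in S4, nor in K, T (the same frame is also a K-frame and a T-frame).

S5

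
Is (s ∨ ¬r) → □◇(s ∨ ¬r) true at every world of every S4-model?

Tableau for the negation ¬((s ∨ ¬r) → □◇(s ∨ ¬r)):
1. ¬((s ∨ ¬r) → □◇(s ∨ ¬r)), 0
2. s ∨ ¬r, 0   [¬→-rule on 1]
3. ¬□◇(s ∨ ¬r), 0   [¬→-rule on 1]
4. ¬r, 0   [∨-rule on 2 (branches; this branch)]
5. ¬◇(s ∨ ¬r), 1   [¬□-rule on 3: fresh world 1, 0R1]
6. ¬(s ∨ ¬r), 1   [¬◇-rule on 5 via 1R1]
7. ¬s, 1   [¬∨-rule on 6]
8. r, 1   [¬∨-rule on 6]
Accessibility: 0R0, 0R1, 1R1
The negation has an open branch (countermodel exists).

Not valid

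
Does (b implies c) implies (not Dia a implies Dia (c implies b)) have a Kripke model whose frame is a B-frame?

Satisfiable

1. (b implies c) implies (not Dia a implies Dia (c implies b)), w0
2. not Dia a implies Dia (c implies b), w0   [implies-rule on 1 (branches; this branch)]
3. Dia (c implies b), w0   [implies-rule on 2 (branches; this branch)]
4. c implies b, w1   [Dia-rule on 3: fresh world w1, w0Rw1]
5. b, w1   [implies-rule on 4 (branches; this branch)]
Accessibility: w0Rw0, w0Rw1, w1Rw0, w1Rw1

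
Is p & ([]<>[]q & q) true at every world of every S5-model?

Invalid (countermodel exists)

Tableau for the negation ~(p & ([]<>[]q & q)):
1. ~(p & ([]<>[]q & q)), 0
2. ~([]<>[]q & q), 0   [~&-rule on 1 (branches; this branch)]
3. ~q, 0   [~&-rule on 2 (branches; this branch)]
Accessibility: 0R0
The negation has an open branch (countermodel exists).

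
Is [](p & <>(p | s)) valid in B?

Tableau for the negation ~[](p & <>(p | s)):
1. ~[](p & <>(p | s)), u
2. ~(p & <>(p | s)), v   [~[]-rule on 1: fresh world v, uRv]
3. ~<>(p | s), v   [~&-rule on 2 (branches; this branch)]
4. ~(p | s), u   [~<>-rule on 3 via vRu]
5. ~p, u   [~|-rule on 4]
6. ~s, u   [~|-rule on 4]
7. ~(p | s), v   [~<>-rule on 3 via vRv]
8. ~p, v   [~|-rule on 7]
9. ~s, v   [~|-rule on 7]
Accessibility: uRu, uRv, vRu, vRv
The negation has an open branch (countermodel exists).

No, not valid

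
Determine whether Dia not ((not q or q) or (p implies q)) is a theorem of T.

Tableau for the negation not Dia not ((not q or q) or (p implies q)):
1. not Dia not ((not q or q) or (p implies q)), w0
2. (not q or q) or (p implies q), w0   [neg-Dia-rule on 1 via w0Rw0]
3. p implies q, w0   [or-rule on 2 (branches; this branch)]
4. q, w0   [implies-rule on 3 (branches; this branch)]
Accessibility: w0Rw0
The negation has an open branch (countermodel exists).

Invalid (countermodel exists)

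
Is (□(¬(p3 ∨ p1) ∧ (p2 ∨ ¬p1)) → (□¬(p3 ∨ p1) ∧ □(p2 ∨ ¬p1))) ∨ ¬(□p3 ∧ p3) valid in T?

Yes, valid

Tableau for the negation ¬((□(¬(p3 ∨ p1) ∧ (p2 ∨ ¬p1)) → (□¬(p3 ∨ p1) ∧ □(p2 ∨ ¬p1))) ∨ ¬(□p3 ∧ p3)):
1. ¬((□(¬(p3 ∨ p1) ∧ (p2 ∨ ¬p1)) → (□¬(p3 ∨ p1) ∧ □(p2 ∨ ¬p1))) ∨ ¬(□p3 ∧ p3)), 0
2. ¬(□(¬(p3 ∨ p1) ∧ (p2 ∨ ¬p1)) → (□¬(p3 ∨ p1) ∧ □(p2 ∨ ¬p1))), 0
3. □p3 ∧ p3, 0
4. □(¬(p3 ∨ p1) ∧ (p2 ∨ ¬p1)), 0
5. ¬(□¬(p3 ∨ p1) ∧ □(p2 ∨ ¬p1)), 0
6. □p3, 0
7. p3, 0
8. ¬(p3 ∨ p1) ∧ (p2 ∨ ¬p1), 0
9. ¬(p3 ∨ p1), 0
10. p2 ∨ ¬p1, 0
11. ¬p3, 0
12. ¬p1, 0
Accessibility: 0R0
Branch closes: p3 and ¬p3 both at 0.
All branches of the negation close; one closing branch shown above.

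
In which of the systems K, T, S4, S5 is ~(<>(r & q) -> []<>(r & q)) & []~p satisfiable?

K, T, S4

S5-tableau for the formula:
1. ~(<>(r & q) -> []<>(r & q)) & []~p, 0
2. ~(<>(r & q) -> []<>(r & q)), 0   [&-rule on 1]
3. []~p, 0   [&-rule on 1]
4. <>(r & q), 0   [~->-rule on 2]
5. ~[]<>(r & q), 0   [~->-rule on 2]
6. ~p, 0   [[]-rule on 3 via 0R0]
7. r & q, 1   [<>-rule on 4: fresh world 1, 0R1]
8. r, 1   [&-rule on 7]
9. q, 1   [&-rule on 7]
10. ~p, 1   [[]-rule on 3 via 0R1]
11. ~<>(r & q), 2   [~[]-rule on 5: fresh world 2, 0R2]
12. ~p, 2   [[]-rule on 3 via 0R2]
13. ~(r & q), 0   [~<>-rule on 11 via 2R0]
14. ~(r & q), 1   [~<>-rule on 11 via 2R1]
15. ~(r & q), 2   [~<>-rule on 11 via 2R2]
16. ~q, 0   [~&-rule on 13 (branches; this branch)]
17. ~q, 1   [~&-rule on 14 (branches; this branch)]
Accessibility: 0R0, 0R1, 0R2, 1R0, 1R1, 1R2, 2R0, 2R1, 2R2
Branch closes: q and ~q both at 1.
Every branch closes (one shown): unsatisfiable in S5.
S4-tableau for the formula:
1. ~(<>(r & q) -> []<>(r & q)) & []~p, 0
2. ~(<>(r & q) -> []<>(r & q)), 0   [&-rule on 1]
3. []~p, 0   [&-rule on 1]
4. <>(r & q), 0   [~->-rule on 2]
5. ~[]<>(r & q), 0   [~->-rule on 2]
6. ~p, 0   [[]-rule on 3 via 0R0]
7. r & q, 1   [<>-rule on 4: fresh world 1, 0R1]
8. r, 1   [&-rule on 7]
9. q, 1   [&-rule on 7]
10. ~p, 1   [[]-rule on 3 via 0R1]
11. ~<>(r & q), 2   [~[]-rule on 5: fresh world 2, 0R2]
12. ~p, 2   [[]-rule on 3 via 0R2]
13. ~(r & q), 2   [~<>-rule on 11 via 2R2]
14. ~q, 2   [~&-rule on 13 (branches; this branch)]
Accessibility: 0R0, 0R1, 0R2, 1R1, 2R2
Complete open branch: satisfiable in S4, hence also in K, T (this S4-model is also a K-model and a T-model).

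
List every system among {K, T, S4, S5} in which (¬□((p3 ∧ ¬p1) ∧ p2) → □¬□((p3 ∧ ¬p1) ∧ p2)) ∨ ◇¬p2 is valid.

S5

S4-tableau for the negation ¬((¬□((p3 ∧ ¬p1) ∧ p2) → □¬□((p3 ∧ ¬p1) ∧ p2)) ∨ ◇¬p2):
1. ¬((¬□((p3 ∧ ¬p1) ∧ p2) → □¬□((p3 ∧ ¬p1) ∧ p2)) ∨ ◇¬p2), u
2. ¬(¬□((p3 ∧ ¬p1) ∧ p2) → □¬□((p3 ∧ ¬p1) ∧ p2)), u   [¬∨-rule on 1]
3. ¬◇¬p2, u   [¬∨-rule on 1]
4. ¬□((p3 ∧ ¬p1) ∧ p2), u   [¬→-rule on 2]
5. ¬□¬□((p3 ∧ ¬p1) ∧ p2), u   [¬→-rule on 2]
6. p2, u   [¬◇-rule on 3 via uRu]
7. ¬((p3 ∧ ¬p1) ∧ p2), v   [¬□-rule on 4: fresh world v, uRv]
8. p2, v   [¬◇-rule on 3 via uRv]
9. ¬(p3 ∧ ¬p1), v   [¬∧-rule on 7 (branches; this branch)]
10. p1, v   [¬∧-rule on 9 (branches; this branch)]
11. □((p3 ∧ ¬p1) ∧ p2), w   [¬□-rule on 5: fresh world w, uRw]
12. p2, w   [¬◇-rule on 3 via uRw]
13. (p3 ∧ ¬p1) ∧ p2, w   [□-rule on 11 via wRw]
14. p3 ∧ ¬p1, w   [∧-rule on 13]
15. p3, w   [∧-rule on 14]
16. ¬p1, w   [∧-rule on 14]
Accessibility: uRu, uRv, uRw, vRv, wRw
Complete open branch: countermodel on an S4-frame, so not valid in S4, nor in K, T (the same frame is also a K-frame and a T-frame).
S5-tableau for the negation ¬((¬□((p3 ∧ ¬p1) ∧ p2) → □¬□((p3 ∧ ¬p1) ∧ p2)) ∨ ◇¬p2):
1. ¬((¬□((p3 ∧ ¬p1) ∧ p2) → □¬□((p3 ∧ ¬p1) ∧ p2)) ∨ ◇¬p2), u
2. ¬(¬□((p3 ∧ ¬p1) ∧ p2) → □¬□((p3 ∧ ¬p1) ∧ p2)), u   [¬∨-rule on 1]
3. ¬◇¬p2, u   [¬∨-rule on 1]
4. ¬□((p3 ∧ ¬p1) ∧ p2), u   [¬→-rule on 2]
5. ¬□¬□((p3 ∧ ¬p1) ∧ p2), u   [¬→-rule on 2]
6. p2, u   [¬◇-rule on 3 via uRu]
7. ¬((p3 ∧ ¬p1) ∧ p2), v   [¬□-rule on 4: fresh world v, uRv]
8. p2, v   [¬◇-rule on 3 via uRv]
9. ¬(p3 ∧ ¬p1), v   [¬∧-rule on 7 (branches; this branch)]
10. p1, v   [¬∧-rule on 9 (branches; this branch)]
11. □((p3 ∧ ¬p1) ∧ p2), w   [¬□-rule on 5: fresh world w, uRw]
12. p2, w   [¬◇-rule on 3 via uRw]
13. (p3 ∧ ¬p1) ∧ p2, u   [□-rule on 11 via wRu]
14. p3 ∧ ¬p1, u   [∧-rule on 13]
15. p3, u   [∧-rule on 14]
16. ¬p1, u   [∧-rule on 14]
17. (p3 ∧ ¬p1) ∧ p2, v   [□-rule on 11 via wRv]
18. p3 ∧ ¬p1, v   [∧-rule on 17]
19. p3, v   [∧-rule on 18]
20. ¬p1, v   [∧-rule on 18]
Accessibility: uRu, uRv, uRw, vRu, vRv, vRw, wRu, wRv, wRw
Branch closes: p1 and ¬p1 both at v.
Every branch closes (one shown): valid in S5.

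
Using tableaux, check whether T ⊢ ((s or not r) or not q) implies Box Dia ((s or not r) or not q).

No, not valid

Tableau for the negation not (((s or not r) or not q) implies Box Dia ((s or not r) or not q)):
1. not (((s or not r) or not q) implies Box Dia ((s or not r) or not q)), u
2. (s or not r) or not q, u
3. not Box Dia ((s or not r) or not q), u
4. not q, u
5. not Dia ((s or not r) or not q), v
6. not ((s or not r) or not q), v
7. not (s or not r), v
8. q, v
9. not s, v
10. r, v
Accessibility: uRu, uRv, vRv
The negation has an open branch (countermodel exists).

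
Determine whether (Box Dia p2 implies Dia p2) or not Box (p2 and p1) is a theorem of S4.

Tableau for the negation not ((Box Dia p2 implies Dia p2) or not Box (p2 and p1)):
1. not ((Box Dia p2 implies Dia p2) or not Box (p2 and p1)), w0
2. not (Box Dia p2 implies Dia p2), w0
3. Box (p2 and p1), w0
4. Box Dia p2, w0
5. not Dia p2, w0
6. p2 and p1, w0
7. p2, w0
8. p1, w0
9. Dia p2, w0
10. not p2, w0
Accessibility: w0Rw0
Branch closes: p2 and not p2 both at w0.
Every branch of the negation's tableau closes; the branch above is one of them.

Yes, valid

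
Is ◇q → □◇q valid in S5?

Tableau for the negation ¬(◇q → □◇q):
1. ¬(◇q → □◇q), w0
2. ◇q, w0
3. ¬□◇q, w0
4. q, w1
5. ¬◇q, w2
6. ¬q, w0
7. ¬q, w1
Accessibility: w0Rw0, w0Rw1, w0Rw2, w1Rw0, w1Rw1, w1Rw2, w2Rw0, w2Rw1, w2Rw2
Branch closes: q and ¬q both at w1.
Every branch of the negation's tableau closes; the branch above is one of them.

Yes, valid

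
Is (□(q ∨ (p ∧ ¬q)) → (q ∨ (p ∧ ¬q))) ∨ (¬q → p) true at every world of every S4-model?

Valid in S4

Tableau for the negation ¬((□(q ∨ (p ∧ ¬q)) → (q ∨ (p ∧ ¬q))) ∨ (¬q → p)):
1. ¬((□(q ∨ (p ∧ ¬q)) → (q ∨ (p ∧ ¬q))) ∨ (¬q → p)), w0
2. ¬(□(q ∨ (p ∧ ¬q)) → (q ∨ (p ∧ ¬q))), w0
3. ¬(¬q → p), w0
4. □(q ∨ (p ∧ ¬q)), w0
5. ¬(q ∨ (p ∧ ¬q)), w0
6. ¬q, w0
7. ¬p, w0
8. ¬(p ∧ ¬q), w0
9. q ∨ (p ∧ ¬q), w0
10. p ∧ ¬q, w0
11. p, w0
Accessibility: w0Rw0
Branch closes: p and ¬p both at w0.
Every branch of the negation's tableau closes; the branch above is one of them.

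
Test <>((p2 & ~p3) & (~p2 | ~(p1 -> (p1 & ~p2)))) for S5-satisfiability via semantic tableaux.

Satisfiable (open branch found)

1. <>((p2 & ~p3) & (~p2 | ~(p1 -> (p1 & ~p2)))), w0
2. (p2 & ~p3) & (~p2 | ~(p1 -> (p1 & ~p2))), w1
3. p2 & ~p3, w1
4. ~p2 | ~(p1 -> (p1 & ~p2)), w1
5. p2, w1
6. ~p3, w1
7. ~(p1 -> (p1 & ~p2)), w1
8. p1, w1
9. ~(p1 & ~p2), w1
Accessibility: w0Rw0, w0Rw1, w1Rw0, w1Rw1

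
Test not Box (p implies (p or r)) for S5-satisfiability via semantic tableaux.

1. not Box (p implies (p or r)), w0
2. not (p implies (p or r)), w1
3. p, w1
4. not (p or r), w1
5. not p, w1
6. not r, w1
Accessibility: w0Rw0, w0Rw1, w1Rw0, w1Rw1
Branch closes: p and not p both at w1.
All branches of the tableau close; one closing branch shown above.

Unsatisfiable (every branch closes)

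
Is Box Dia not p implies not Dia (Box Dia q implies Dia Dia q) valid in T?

Not valid

Tableau for the negation not (Box Dia not p implies not Dia (Box Dia q implies Dia Dia q)):
1. not (Box Dia not p implies not Dia (Box Dia q implies Dia Dia q)), w0
2. Box Dia not p, w0
3. Dia (Box Dia q implies Dia Dia q), w0
4. Dia not p, w0
5. Box Dia q implies Dia Dia q, w1
6. Dia not p, w1
7. Dia Dia q, w1
8. not p, w2
9. Dia not p, w2
10. not p, w3
11. Dia q, w4
12. not p, w5
13. q, w6
Accessibility: w0Rw0, w0Rw1, w0Rw2, w1Rw1, w1Rw3, w1Rw4, w2Rw2, w2Rw5, w3Rw3, w4Rw4, w4Rw6, w5Rw5, w6Rw6
The negation has an open branch (countermodel exists).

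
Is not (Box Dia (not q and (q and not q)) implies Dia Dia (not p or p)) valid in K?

Invalid (countermodel exists)

Tableau for the negation Box Dia (not q and (q and not q)) implies Dia Dia (not p or p):
1. Box Dia (not q and (q and not q)) implies Dia Dia (not p or p), w0
2. Dia Dia (not p or p), w0
3. Dia (not p or p), w1
4. not p or p, w2
5. p, w2
Accessibility: w0Rw1, w1Rw2
The negation has an open branch (countermodel exists).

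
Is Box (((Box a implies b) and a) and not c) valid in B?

Tableau for the negation not Box (((Box a implies b) and a) and not c):
1. not Box (((Box a implies b) and a) and not c), 0
2. not (((Box a implies b) and a) and not c), 1
3. c, 1
Accessibility: 0R0, 0R1, 1R0, 1R1
The negation has an open branch (countermodel exists).

No, not valid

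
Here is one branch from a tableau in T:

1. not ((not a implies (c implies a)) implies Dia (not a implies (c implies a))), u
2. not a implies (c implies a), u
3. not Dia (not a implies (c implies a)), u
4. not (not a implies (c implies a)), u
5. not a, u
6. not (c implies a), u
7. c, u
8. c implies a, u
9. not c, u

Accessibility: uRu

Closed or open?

Yes, closed

Both c and not c appear at u.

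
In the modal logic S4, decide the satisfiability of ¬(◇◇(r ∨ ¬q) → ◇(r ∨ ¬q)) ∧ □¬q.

1. ¬(◇◇(r ∨ ¬q) → ◇(r ∨ ¬q)) ∧ □¬q, 0
2. ¬(◇◇(r ∨ ¬q) → ◇(r ∨ ¬q)), 0   [∧-rule on 1]
3. □¬q, 0   [∧-rule on 1]
4. ◇◇(r ∨ ¬q), 0   [¬→-rule on 2]
5. ¬◇(r ∨ ¬q), 0   [¬→-rule on 2]
6. ¬q, 0   [□-rule on 3 via 0R0]
7. ¬(r ∨ ¬q), 0   [¬◇-rule on 5 via 0R0]
8. ¬r, 0   [¬∨-rule on 7]
9. q, 0   [¬∨-rule on 7]
Accessibility: 0R0
Branch closes: q and ¬q both at 0.
Every branch closes; the branch above is one of them.

Unsatisfiable (every branch closes)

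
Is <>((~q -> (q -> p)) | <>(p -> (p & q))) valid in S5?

Tableau for the negation ~<>((~q -> (q -> p)) | <>(p -> (p & q))):
1. ~<>((~q -> (q -> p)) | <>(p -> (p & q))), u
2. ~((~q -> (q -> p)) | <>(p -> (p & q))), u   [~<>-rule on 1 via uRu]
3. ~(~q -> (q -> p)), u   [~|-rule on 2]
4. ~<>(p -> (p & q)), u   [~|-rule on 2]
5. ~q, u   [~->-rule on 3]
6. ~(q -> p), u   [~->-rule on 3]
7. q, u   [~->-rule on 6]
8. ~p, u   [~->-rule on 6]
Accessibility: uRu
Branch closes: q and ~q both at u.
Every branch of the negation's tableau closes; the branch above is one of them.

Valid in S5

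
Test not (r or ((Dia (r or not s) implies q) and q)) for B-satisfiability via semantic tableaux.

1. not (r or ((Dia (r or not s) implies q) and q)), w0
2. not r, w0
3. not ((Dia (r or not s) implies q) and q), w0
4. not q, w0
Accessibility: w0Rw0

Satisfiable (open branch found)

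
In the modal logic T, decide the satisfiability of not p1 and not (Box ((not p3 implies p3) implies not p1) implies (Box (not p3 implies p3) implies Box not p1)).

Unsatisfiable (every branch closes)

1. not p1 and not (Box ((not p3 implies p3) implies not p1) implies (Box (not p3 implies p3) implies Box not p1)), u
2. not p1, u   [and-rule on 1]
3. not (Box ((not p3 implies p3) implies not p1) implies (Box (not p3 implies p3) implies Box not p1)), u   [and-rule on 1]
4. Box ((not p3 implies p3) implies not p1), u   [neg-implies-rule on 3]
5. not (Box (not p3 implies p3) implies Box not p1), u   [neg-implies-rule on 3]
6. Box (not p3 implies p3), u   [neg-implies-rule on 5]
7. not Box not p1, u   [neg-implies-rule on 5]
8. (not p3 implies p3) implies not p1, u   [Box-rule on 4 via uRu]
9. not p3 implies p3, u   [Box-rule on 6 via uRu]
10. p3, u   [implies-rule on 9 (branches; this branch)]
11. p1, v   [neg-Box-rule on 7: fresh world v, uRv]
12. (not p3 implies p3) implies not p1, v   [Box-rule on 4 via uRv]
13. not p3 implies p3, v   [Box-rule on 6 via uRv]
14. not (not p3 implies p3), v   [implies-rule on 12 (branches; this branch)]
15. not p3, v   [neg-implies-rule on 14]
16. p3, v   [implies-rule on 13 (branches; this branch)]
Accessibility: uRu, uRv, vRv
Branch closes: p3 and not p3 both at v.
Every branch closes; the branch above is one of them.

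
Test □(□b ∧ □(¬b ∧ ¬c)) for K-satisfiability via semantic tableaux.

1. □(□b ∧ □(¬b ∧ ¬c)), w0

Satisfiable (open branch found)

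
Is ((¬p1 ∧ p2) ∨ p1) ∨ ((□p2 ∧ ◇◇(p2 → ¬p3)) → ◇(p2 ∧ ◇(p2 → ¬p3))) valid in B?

Tableau for the negation ¬(((¬p1 ∧ p2) ∨ p1) ∨ ((□p2 ∧ ◇◇(p2 → ¬p3)) → ◇(p2 ∧ ◇(p2 → ¬p3)))):
1. ¬(((¬p1 ∧ p2) ∨ p1) ∨ ((□p2 ∧ ◇◇(p2 → ¬p3)) → ◇(p2 ∧ ◇(p2 → ¬p3)))), u
2. ¬((¬p1 ∧ p2) ∨ p1), u
3. ¬((□p2 ∧ ◇◇(p2 → ¬p3)) → ◇(p2 ∧ ◇(p2 → ¬p3))), u
4. ¬(¬p1 ∧ p2), u
5. ¬p1, u
6. □p2 ∧ ◇◇(p2 → ¬p3), u
7. ¬◇(p2 ∧ ◇(p2 → ¬p3)), u
8. □p2, u
9. ◇◇(p2 → ¬p3), u
10. ¬(p2 ∧ ◇(p2 → ¬p3)), u
11. p2, u
12. ¬p2, u
Accessibility: uRu
Branch closes: p2 and ¬p2 both at u.
Every branch of the negation's tableau closes; the branch above is one of them.

Valid in B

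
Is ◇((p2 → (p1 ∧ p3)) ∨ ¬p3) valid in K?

Invalid (countermodel exists)

Tableau for the negation ¬◇((p2 → (p1 ∧ p3)) ∨ ¬p3):
1. ¬◇((p2 → (p1 ∧ p3)) ∨ ¬p3), u
The negation has an open branch (countermodel exists).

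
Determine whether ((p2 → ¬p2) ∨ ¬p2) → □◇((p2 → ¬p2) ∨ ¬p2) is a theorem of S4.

Not valid

Tableau for the negation ¬(((p2 → ¬p2) ∨ ¬p2) → □◇((p2 → ¬p2) ∨ ¬p2)):
1. ¬(((p2 → ¬p2) ∨ ¬p2) → □◇((p2 → ¬p2) ∨ ¬p2)), 0
2. (p2 → ¬p2) ∨ ¬p2, 0   [¬→-rule on 1]
3. ¬□◇((p2 → ¬p2) ∨ ¬p2), 0   [¬→-rule on 1]
4. ¬p2, 0   [∨-rule on 2 (branches; this branch)]
5. ¬◇((p2 → ¬p2) ∨ ¬p2), 1   [¬□-rule on 3: fresh world 1, 0R1]
6. ¬((p2 → ¬p2) ∨ ¬p2), 1   [¬◇-rule on 5 via 1R1]
7. ¬(p2 → ¬p2), 1   [¬∨-rule on 6]
8. p2, 1   [¬∨-rule on 6]
Accessibility: 0R0, 0R1, 1R1
The negation has an open branch (countermodel exists).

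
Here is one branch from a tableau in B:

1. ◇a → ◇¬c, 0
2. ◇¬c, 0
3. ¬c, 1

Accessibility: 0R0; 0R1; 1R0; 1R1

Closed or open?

No world carries both an atom and its negation.

Not closed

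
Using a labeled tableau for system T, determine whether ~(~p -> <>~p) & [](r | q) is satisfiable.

Unsatisfiable

1. ~(~p -> <>~p) & [](r | q), w0
2. ~(~p -> <>~p), w0   [&-rule on 1]
3. [](r | q), w0   [&-rule on 1]
4. ~p, w0   [~->-rule on 2]
5. ~<>~p, w0   [~->-rule on 2]
6. r | q, w0   [[]-rule on 3 via w0Rw0]
7. p, w0   [~<>-rule on 5 via w0Rw0]
Accessibility: w0Rw0
Branch closes: p and ~p both at w0.
Every branch closes; the branch above is one of them.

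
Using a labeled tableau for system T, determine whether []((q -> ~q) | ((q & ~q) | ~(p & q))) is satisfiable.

1. []((q -> ~q) | ((q & ~q) | ~(p & q))), u
2. (q -> ~q) | ((q & ~q) | ~(p & q)), u   [[]-rule on 1 via uRu]
3. (q & ~q) | ~(p & q), u   [|-rule on 2 (branches; this branch)]
4. ~(p & q), u   [|-rule on 3 (branches; this branch)]
5. ~q, u   [~&-rule on 4 (branches; this branch)]
Accessibility: uRu

Satisfiable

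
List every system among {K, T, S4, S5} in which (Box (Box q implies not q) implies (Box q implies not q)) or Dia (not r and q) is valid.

T, S4, S5

T-tableau for the negation not ((Box (Box q implies not q) implies (Box q implies not q)) or Dia (not r and q)):
1. not ((Box (Box q implies not q) implies (Box q implies not q)) or Dia (not r and q)), w0
2. not (Box (Box q implies not q) implies (Box q implies not q)), w0   [neg-or-rule on 1]
3. not Dia (not r and q), w0   [neg-or-rule on 1]
4. Box (Box q implies not q), w0   [neg-implies-rule on 2]
5. not (Box q implies not q), w0   [neg-implies-rule on 2]
6. Box q, w0   [neg-implies-rule on 5]
7. q, w0   [neg-implies-rule on 5]
8. not (not r and q), w0   [neg-Dia-rule on 3 via w0Rw0]
9. Box q implies not q, w0   [Box-rule on 4 via w0Rw0]
10. r, w0   [neg-and-rule on 8 (branches; this branch)]
11. not Box q, w0   [implies-rule on 9 (branches; this branch)]
12. not q, w1   [neg-Box-rule on 11: fresh world w1, w0Rw1]
13. not (not r and q), w1   [neg-Dia-rule on 3 via w0Rw1]
14. Box q implies not q, w1   [Box-rule on 4 via w0Rw1]
15. q, w1   [Box-rule on 6 via w0Rw1]
Accessibility: w0Rw0, w0Rw1, w1Rw1
Branch closes: q and not q both at w1.
Every branch closes (one shown): valid in T, hence also in S4, S5 (every theorem of T is a theorem of S4 and S5).
K-tableau for the negation not ((Box (Box q implies not q) implies (Box q implies not q)) or Dia (not r and q)):
1. not ((Box (Box q implies not q) implies (Box q implies not q)) or Dia (not r and q)), w0
2. not (Box (Box q implies not q) implies (Box q implies not q)), w0   [neg-or-rule on 1]
3. not Dia (not r and q), w0   [neg-or-rule on 1]
4. Box (Box q implies not q), w0   [neg-implies-rule on 2]
5. not (Box q implies not q), w0   [neg-implies-rule on 2]
6. Box q, w0   [neg-implies-rule on 5]
7. q, w0   [neg-implies-rule on 5]
Complete open branch: countermodel on a K-frame, so not valid in K.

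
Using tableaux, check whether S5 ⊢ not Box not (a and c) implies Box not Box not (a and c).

Valid

Tableau for the negation not (not Box not (a and c) implies Box not Box not (a and c)):
1. not (not Box not (a and c) implies Box not Box not (a and c)), w0
2. not Box not (a and c), w0   [neg-implies-rule on 1]
3. not Box not Box not (a and c), w0   [neg-implies-rule on 1]
4. a and c, w1   [neg-Box-rule on 2: fresh world w1, w0Rw1]
5. a, w1   [and-rule on 4]
6. c, w1   [and-rule on 4]
7. Box not (a and c), w2   [neg-Box-rule on 3: fresh world w2, w0Rw2]
8. not (a and c), w0   [Box-rule on 7 via w2Rw0]
9. not (a and c), w1   [Box-rule on 7 via w2Rw1]
10. not (a and c), w2   [Box-rule on 7 via w2Rw2]
11. not c, w0   [neg-and-rule on 8 (branches; this branch)]
12. not c, w1   [neg-and-rule on 9 (branches; this branch)]
Accessibility: w0Rw0, w0Rw1, w0Rw2, w1Rw0, w1Rw1, w1Rw2, w2Rw0, w2Rw1, w2Rw2
Branch closes: c and not c both at w1.
All branches of the negation close; one closing branch shown above.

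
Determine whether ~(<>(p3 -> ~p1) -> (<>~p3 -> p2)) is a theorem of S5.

Tableau for the negation <>(p3 -> ~p1) -> (<>~p3 -> p2):
1. <>(p3 -> ~p1) -> (<>~p3 -> p2), u
2. <>~p3 -> p2, u
3. p2, u
Accessibility: uRu
The negation has an open branch (countermodel exists).

No, not valid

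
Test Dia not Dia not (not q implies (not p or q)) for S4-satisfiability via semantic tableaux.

Satisfiable

1. Dia not Dia not (not q implies (not p or q)), w0
2. not Dia not (not q implies (not p or q)), w1
3. not q implies (not p or q), w1
4. not p or q, w1
5. q, w1
Accessibility: w0Rw0, w0Rw1, w1Rw1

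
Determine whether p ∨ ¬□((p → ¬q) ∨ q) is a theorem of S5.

Tableau for the negation ¬(p ∨ ¬□((p → ¬q) ∨ q)):
1. ¬(p ∨ ¬□((p → ¬q) ∨ q)), w0
2. ¬p, w0
3. □((p → ¬q) ∨ q), w0
4. (p → ¬q) ∨ q, w0
5. q, w0
Accessibility: w0Rw0
The negation has an open branch (countermodel exists).

No, not valid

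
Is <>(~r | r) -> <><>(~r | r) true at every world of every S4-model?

Tableau for the negation ~(<>(~r | r) -> <><>(~r | r)):
1. ~(<>(~r | r) -> <><>(~r | r)), w0
2. <>(~r | r), w0   [~->-rule on 1]
3. ~<><>(~r | r), w0   [~->-rule on 1]
4. ~<>(~r | r), w0   [~<>-rule on 3 via w0Rw0]
5. ~(~r | r), w0   [~<>-rule on 4 via w0Rw0]
6. r, w0   [~|-rule on 5]
7. ~r, w0   [~|-rule on 5]
Accessibility: w0Rw0
Branch closes: r and ~r both at w0.
All branches of the negation close; one closing branch shown above.

Yes, valid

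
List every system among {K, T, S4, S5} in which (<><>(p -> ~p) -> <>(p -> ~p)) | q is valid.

S4, S5

T-tableau for the negation ~((<><>(p -> ~p) -> <>(p -> ~p)) | q):
1. ~((<><>(p -> ~p) -> <>(p -> ~p)) | q), u
2. ~(<><>(p -> ~p) -> <>(p -> ~p)), u
3. ~q, u
4. <><>(p -> ~p), u
5. ~<>(p -> ~p), u
6. ~(p -> ~p), u
7. p, u
8. <>(p -> ~p), v
9. ~(p -> ~p), v
10. p, v
11. p -> ~p, w
12. ~p, w
Accessibility: uRu, uRv, vRv, vRw, wRw
Complete open branch: countermodel on a T-frame, so not valid in T, nor in K (the same frame is also a K-frame).
S4-tableau for the negation ~((<><>(p -> ~p) -> <>(p -> ~p)) | q):
1. ~((<><>(p -> ~p) -> <>(p -> ~p)) | q), u
2. ~(<><>(p -> ~p) -> <>(p -> ~p)), u
3. ~q, u
4. <><>(p -> ~p), u
5. ~<>(p -> ~p), u
6. ~(p -> ~p), u
7. p, u
8. <>(p -> ~p), v
9. ~(p -> ~p), v
10. p, v
11. p -> ~p, w
12. ~(p -> ~p), w
13. p, w
14. ~p, w
Accessibility: uRu, uRv, uRw, vRv, vRw, wRw
Branch closes: p and ~p both at w.
Every branch closes (one shown): valid in S4, hence also in S5 (every theorem of S4 is a theorem of S5).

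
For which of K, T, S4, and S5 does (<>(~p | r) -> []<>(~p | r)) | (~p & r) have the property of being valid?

S5

S5-tableau for the negation ~((<>(~p | r) -> []<>(~p | r)) | (~p & r)):
1. ~((<>(~p | r) -> []<>(~p | r)) | (~p & r)), 0
2. ~(<>(~p | r) -> []<>(~p | r)), 0
3. ~(~p & r), 0
4. <>(~p | r), 0
5. ~[]<>(~p | r), 0
6. ~r, 0
7. ~p | r, 1
8. r, 1
9. ~<>(~p | r), 2
10. ~(~p | r), 0
11. p, 0
12. ~(~p | r), 1
13. p, 1
14. ~r, 1
Accessibility: 0R0, 0R1, 0R2, 1R0, 1R1, 1R2, 2R0, 2R1, 2R2
Branch closes: r and ~r both at 1.
Every branch closes (one shown): valid in S5.
S4-tableau for the negation ~((<>(~p | r) -> []<>(~p | r)) | (~p & r)):
1. ~((<>(~p | r) -> []<>(~p | r)) | (~p & r)), 0
2. ~(<>(~p | r) -> []<>(~p | r)), 0
3. ~(~p & r), 0
4. <>(~p | r), 0
5. ~[]<>(~p | r), 0
6. ~r, 0
7. ~p | r, 1
8. r, 1
9. ~<>(~p | r), 2
10. ~(~p | r), 2
11. p, 2
12. ~r, 2
Accessibility: 0R0, 0R1, 0R2, 1R1, 2R2
Complete open branch: countermodel on an S4-frame, so not valid in S4, nor in K, T (the same frame is also a K-frame and a T-frame).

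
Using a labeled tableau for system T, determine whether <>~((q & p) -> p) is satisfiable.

1. <>~((q & p) -> p), u
2. ~((q & p) -> p), v
3. q & p, v
4. ~p, v
5. q, v
6. p, v
Accessibility: uRu, uRv, vRv
Branch closes: p and ~p both at v.
All branches of the tableau close; one closing branch shown above.

Unsatisfiable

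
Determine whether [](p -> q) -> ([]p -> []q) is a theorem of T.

Valid in T

Tableau for the negation ~([](p -> q) -> ([]p -> []q)):
1. ~([](p -> q) -> ([]p -> []q)), u
2. [](p -> q), u   [~->-rule on 1]
3. ~([]p -> []q), u   [~->-rule on 1]
4. []p, u   [~->-rule on 3]
5. ~[]q, u   [~->-rule on 3]
6. p -> q, u   [[]-rule on 2 via uRu]
7. p, u   [[]-rule on 4 via uRu]
8. q, u   [->-rule on 6 (branches; this branch)]
9. ~q, v   [~[]-rule on 5: fresh world v, uRv]
10. p -> q, v   [[]-rule on 2 via uRv]
11. p, v   [[]-rule on 4 via uRv]
12. q, v   [->-rule on 10 (branches; this branch)]
Accessibility: uRu, uRv, vRv
Branch closes: q and ~q both at v.
Every branch of the negation's tableau closes; the branch above is one of them.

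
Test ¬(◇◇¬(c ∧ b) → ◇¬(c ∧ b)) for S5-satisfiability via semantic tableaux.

1. ¬(◇◇¬(c ∧ b) → ◇¬(c ∧ b)), u
2. ◇◇¬(c ∧ b), u   [¬→-rule on 1]
3. ¬◇¬(c ∧ b), u   [¬→-rule on 1]
4. c ∧ b, u   [¬◇-rule on 3 via uRu]
5. c, u   [∧-rule on 4]
6. b, u   [∧-rule on 4]
7. ◇¬(c ∧ b), v   [◇-rule on 2: fresh world v, uRv]
8. c ∧ b, v   [¬◇-rule on 3 via uRv]
9. c, v   [∧-rule on 8]
10. b, v   [∧-rule on 8]
11. ¬(c ∧ b), w   [◇-rule on 7: fresh world w, vRw]
12. c ∧ b, w   [¬◇-rule on 3 via uRw]
13. c, w   [∧-rule on 12]
14. b, w   [∧-rule on 12]
15. ¬b, w   [¬∧-rule on 11 (branches; this branch)]
Accessibility: uRu, uRv, uRw, vRu, vRv, vRw, wRu, wRv, wRw
Branch closes: b and ¬b both at w.
(One branch shown.) All branches close.

Unsatisfiable (every branch closes)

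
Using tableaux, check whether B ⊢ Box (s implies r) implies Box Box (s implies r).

Invalid (countermodel exists)

Tableau for the negation not (Box (s implies r) implies Box Box (s implies r)):
1. not (Box (s implies r) implies Box Box (s implies r)), 0
2. Box (s implies r), 0   [neg-implies-rule on 1]
3. not Box Box (s implies r), 0   [neg-implies-rule on 1]
4. s implies r, 0   [Box-rule on 2 via 0R0]
5. r, 0   [implies-rule on 4 (branches; this branch)]
6. not Box (s implies r), 1   [neg-Box-rule on 3: fresh world 1, 0R1]
7. s implies r, 1   [Box-rule on 2 via 0R1]
8. r, 1   [implies-rule on 7 (branches; this branch)]
9. not (s implies r), 2   [neg-Box-rule on 6: fresh world 2, 1R2]
10. s, 2   [neg-implies-rule on 9]
11. not r, 2   [neg-implies-rule on 9]
Accessibility: 0R0, 0R1, 1R0, 1R1, 1R2, 2R1, 2R2
The negation has an open branch (countermodel exists).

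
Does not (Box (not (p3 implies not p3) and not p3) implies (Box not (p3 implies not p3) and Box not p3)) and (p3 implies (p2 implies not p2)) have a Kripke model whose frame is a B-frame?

1. not (Box (not (p3 implies not p3) and not p3) implies (Box not (p3 implies not p3) and Box not p3)) and (p3 implies (p2 implies not p2)), 0
2. not (Box (not (p3 implies not p3) and not p3) implies (Box not (p3 implies not p3) and Box not p3)), 0   [and-rule on 1]
3. p3 implies (p2 implies not p2), 0   [and-rule on 1]
4. Box (not (p3 implies not p3) and not p3), 0   [neg-implies-rule on 2]
5. not (Box not (p3 implies not p3) and Box not p3), 0   [neg-implies-rule on 2]
6. not (p3 implies not p3) and not p3, 0   [Box-rule on 4 via 0R0]
7. not (p3 implies not p3), 0   [and-rule on 6]
8. not p3, 0   [and-rule on 6]
9. p3, 0   [neg-implies-rule on 7]
Accessibility: 0R0
Branch closes: p3 and not p3 both at 0.
(One branch shown.) All branches close.

Unsatisfiable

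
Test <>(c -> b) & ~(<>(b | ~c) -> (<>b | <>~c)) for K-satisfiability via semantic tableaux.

1. <>(c -> b) & ~(<>(b | ~c) -> (<>b | <>~c)), 0
2. <>(c -> b), 0
3. ~(<>(b | ~c) -> (<>b | <>~c)), 0
4. <>(b | ~c), 0
5. ~(<>b | <>~c), 0
6. ~<>b, 0
7. ~<>~c, 0
8. c -> b, 1
9. ~b, 1
10. c, 1
11. b, 1
Accessibility: 0R1
Branch closes: b and ~b both at 1.
Every branch closes; the branch above is one of them.

No, unsatisfiable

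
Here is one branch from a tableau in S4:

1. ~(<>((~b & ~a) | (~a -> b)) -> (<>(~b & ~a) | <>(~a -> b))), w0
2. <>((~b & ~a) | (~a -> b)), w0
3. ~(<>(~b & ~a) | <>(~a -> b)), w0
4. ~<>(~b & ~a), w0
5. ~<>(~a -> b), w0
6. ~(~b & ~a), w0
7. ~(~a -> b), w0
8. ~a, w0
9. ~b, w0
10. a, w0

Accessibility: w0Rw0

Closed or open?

Yes, closed

Both a and ~a appear at w0.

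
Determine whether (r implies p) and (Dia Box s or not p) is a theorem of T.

Not valid

Tableau for the negation not ((r implies p) and (Dia Box s or not p)):
1. not ((r implies p) and (Dia Box s or not p)), w0
2. not (Dia Box s or not p), w0   [neg-and-rule on 1 (branches; this branch)]
3. not Dia Box s, w0   [neg-or-rule on 2]
4. p, w0   [neg-or-rule on 2]
5. not Box s, w0   [neg-Dia-rule on 3 via w0Rw0]
6. not s, w1   [neg-Box-rule on 5: fresh world w1, w0Rw1]
7. not Box s, w1   [neg-Dia-rule on 3 via w0Rw1]
8. not s, w2   [neg-Box-rule on 7: fresh world w2, w1Rw2]
Accessibility: w0Rw0, w0Rw1, w1Rw1, w1Rw2, w2Rw2
The negation has an open branch (countermodel exists).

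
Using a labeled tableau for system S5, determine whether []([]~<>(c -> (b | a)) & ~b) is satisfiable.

1. []([]~<>(c -> (b | a)) & ~b), 0
2. []~<>(c -> (b | a)) & ~b, 0   [[]-rule on 1 via 0R0]
3. []~<>(c -> (b | a)), 0   [&-rule on 2]
4. ~b, 0   [&-rule on 2]
5. ~<>(c -> (b | a)), 0   [[]-rule on 3 via 0R0]
6. ~(c -> (b | a)), 0   [~<>-rule on 5 via 0R0]
7. c, 0   [~->-rule on 6]
8. ~(b | a), 0   [~->-rule on 6]
9. ~a, 0   [~|-rule on 8]
Accessibility: 0R0

Satisfiable (open branch found)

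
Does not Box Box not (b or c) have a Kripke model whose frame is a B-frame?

Yes, satisfiable

1. not Box Box not (b or c), 0
2. not Box not (b or c), 1   [neg-Box-rule on 1: fresh world 1, 0R1]
3. b or c, 2   [neg-Box-rule on 2: fresh world 2, 1R2]
4. c, 2   [or-rule on 3 (branches; this branch)]
Accessibility: 0R0, 0R1, 1R0, 1R1, 1R2, 2R1, 2R2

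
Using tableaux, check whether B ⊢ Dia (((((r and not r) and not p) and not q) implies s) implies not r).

Tableau for the negation not Dia (((((r and not r) and not p) and not q) implies s) implies not r):
1. not Dia (((((r and not r) and not p) and not q) implies s) implies not r), u
2. not (((((r and not r) and not p) and not q) implies s) implies not r), u
3. (((r and not r) and not p) and not q) implies s, u
4. r, u
5. s, u
Accessibility: uRu
The negation has an open branch (countermodel exists).

Not valid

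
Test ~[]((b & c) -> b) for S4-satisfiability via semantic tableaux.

Unsatisfiable (every branch closes)

1. ~[]((b & c) -> b), u
2. ~((b & c) -> b), v
3. b & c, v
4. ~b, v
5. b, v
6. c, v
Accessibility: uRu, uRv, vRv
Branch closes: b and ~b both at v.
(One branch shown.) All branches close.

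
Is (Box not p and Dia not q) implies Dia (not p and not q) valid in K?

Tableau for the negation not ((Box not p and Dia not q) implies Dia (not p and not q)):
1. not ((Box not p and Dia not q) implies Dia (not p and not q)), u
2. Box not p and Dia not q, u
3. not Dia (not p and not q), u
4. Box not p, u
5. Dia not q, u
6. not q, v
7. not (not p and not q), v
8. not p, v
9. q, v
Accessibility: uRv
Branch closes: q and not q both at v.
Every branch of the negation's tableau closes; the branch above is one of them.

Valid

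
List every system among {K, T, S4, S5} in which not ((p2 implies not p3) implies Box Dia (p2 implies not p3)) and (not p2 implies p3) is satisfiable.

S5-tableau for the formula:
1. not ((p2 implies not p3) implies Box Dia (p2 implies not p3)) and (not p2 implies p3), u
2. not ((p2 implies not p3) implies Box Dia (p2 implies not p3)), u
3. not p2 implies p3, u
4. p2 implies not p3, u
5. not Box Dia (p2 implies not p3), u
6. p3, u
7. not p2, u
8. not Dia (p2 implies not p3), v
9. not (p2 implies not p3), u
10. p2, u
Accessibility: uRu, uRv, vRu, vRv
Branch closes: p2 and not p2 both at u.
Every branch closes (one shown): unsatisfiable in S5.
S4-tableau for the formula:
1. not ((p2 implies not p3) implies Box Dia (p2 implies not p3)) and (not p2 implies p3), u
2. not ((p2 implies not p3) implies Box Dia (p2 implies not p3)), u
3. not p2 implies p3, u
4. p2 implies not p3, u
5. not Box Dia (p2 implies not p3), u
6. p3, u
7. not p2, u
8. not Dia (p2 implies not p3), v
9. not (p2 implies not p3), v
10. p2, v
11. p3, v
Accessibility: uRu, uRv, vRv
Complete open branch: satisfiable in S4, hence also in K, T (this S4-model is also a K-model and a T-model).

K, T, S4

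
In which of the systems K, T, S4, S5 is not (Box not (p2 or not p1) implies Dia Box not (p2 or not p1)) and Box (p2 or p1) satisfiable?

T-tableau for the formula:
1. not (Box not (p2 or not p1) implies Dia Box not (p2 or not p1)) and Box (p2 or p1), 0
2. not (Box not (p2 or not p1) implies Dia Box not (p2 or not p1)), 0
3. Box (p2 or p1), 0
4. Box not (p2 or not p1), 0
5. not Dia Box not (p2 or not p1), 0
6. p2 or p1, 0
7. not (p2 or not p1), 0
8. not p2, 0
9. p1, 0
10. not Box not (p2 or not p1), 0
11. p2 or not p1, 1
12. p2 or p1, 1
13. not (p2 or not p1), 1
14. not p2, 1
15. p1, 1
16. not Box not (p2 or not p1), 1
17. not p1, 1
Accessibility: 0R0, 0R1, 1R1
Branch closes: p1 and not p1 both at 1.
Every branch closes (one shown): unsatisfiable in T, hence also in S4, S5 (every S4/S5-frame is a T-frame).
K-tableau for the formula:
1. not (Box not (p2 or not p1) implies Dia Box not (p2 or not p1)) and Box (p2 or p1), 0
2. not (Box not (p2 or not p1) implies Dia Box not (p2 or not p1)), 0
3. Box (p2 or p1), 0
4. Box not (p2 or not p1), 0
5. not Dia Box not (p2 or not p1), 0
Complete open branch: satisfiable in K.

K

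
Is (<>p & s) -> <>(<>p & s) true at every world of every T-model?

Tableau for the negation ~((<>p & s) -> <>(<>p & s)):
1. ~((<>p & s) -> <>(<>p & s)), 0
2. <>p & s, 0
3. ~<>(<>p & s), 0
4. <>p, 0
5. s, 0
6. ~(<>p & s), 0
7. ~<>p, 0
8. ~p, 0
9. p, 1
10. ~(<>p & s), 1
11. ~p, 1
Accessibility: 0R0, 0R1, 1R1
Branch closes: p and ~p both at 1.
All branches of the negation close; one closing branch shown above.

Valid in T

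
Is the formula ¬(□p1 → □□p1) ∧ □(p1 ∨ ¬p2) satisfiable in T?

Satisfiable (open branch found)

1. ¬(□p1 → □□p1) ∧ □(p1 ∨ ¬p2), 0
2. ¬(□p1 → □□p1), 0
3. □(p1 ∨ ¬p2), 0
4. □p1, 0
5. ¬□□p1, 0
6. p1 ∨ ¬p2, 0
7. p1, 0
8. ¬p2, 0
9. ¬□p1, 1
10. p1 ∨ ¬p2, 1
11. p1, 1
12. ¬p2, 1
13. ¬p1, 2
Accessibility: 0R0, 0R1, 1R1, 1R2, 2R2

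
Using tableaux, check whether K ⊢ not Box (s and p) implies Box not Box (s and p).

Invalid (countermodel exists)

Tableau for the negation not (not Box (s and p) implies Box not Box (s and p)):
1. not (not Box (s and p) implies Box not Box (s and p)), w0
2. not Box (s and p), w0
3. not Box not Box (s and p), w0
4. not (s and p), w1
5. not p, w1
6. Box (s and p), w2
Accessibility: w0Rw1, w0Rw2
The negation has an open branch (countermodel exists).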